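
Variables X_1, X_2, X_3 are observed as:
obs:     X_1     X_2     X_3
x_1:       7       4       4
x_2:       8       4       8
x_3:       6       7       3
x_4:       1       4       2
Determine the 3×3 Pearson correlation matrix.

Step 1 — column means:
  mean(X_1) = (7 + 8 + 6 + 1) / 4 = 22/4 = 5.5
  mean(X_2) = (4 + 4 + 7 + 4) / 4 = 19/4 = 4.75
  mean(X_3) = (4 + 8 + 3 + 2) / 4 = 17/4 = 4.25

Step 2 — sample variances and covariances s[i,j] = (1/(n-1)) · Σ_k (x_{k,i} - mean_i) · (x_{k,j} - mean_j), with n-1 = 3:
  s[X_1,X_1] = ((1.5)·(1.5) + (2.5)·(2.5) + (0.5)·(0.5) + (-4.5)·(-4.5)) / 3 = 29/3 = 9.6667
  s[X_1,X_2] = ((1.5)·(-0.75) + (2.5)·(-0.75) + (0.5)·(2.25) + (-4.5)·(-0.75)) / 3 = 1.5/3 = 0.5
  s[X_1,X_3] = ((1.5)·(-0.25) + (2.5)·(3.75) + (0.5)·(-1.25) + (-4.5)·(-2.25)) / 3 = 18.5/3 = 6.1667
  s[X_2,X_2] = ((-0.75)·(-0.75) + (-0.75)·(-0.75) + (2.25)·(2.25) + (-0.75)·(-0.75)) / 3 = 6.75/3 = 2.25
  s[X_2,X_3] = ((-0.75)·(-0.25) + (-0.75)·(3.75) + (2.25)·(-1.25) + (-0.75)·(-2.25)) / 3 = -3.75/3 = -1.25
  s[X_3,X_3] = ((-0.25)·(-0.25) + (3.75)·(3.75) + (-1.25)·(-1.25) + (-2.25)·(-2.25)) / 3 = 20.75/3 = 6.9167
  Sample standard deviations s_i = √(s[i,i]):
  s(X_1) = √(9.6667) = 3.1091
  s(X_2) = √(2.25) = 1.5
  s(X_3) = √(6.9167) = 2.63

Step 3 — r_{ij} = s_{ij} / (s_i · s_j):
  r[X_1,X_1] = 1 (diagonal).
  r[X_1,X_2] = 0.5 / (3.1091 · 1.5) = 0.5 / 4.6637 = 0.1072
  r[X_1,X_3] = 6.1667 / (3.1091 · 2.63) = 6.1667 / 8.1769 = 0.7542
  r[X_2,X_2] = 1 (diagonal).
  r[X_2,X_3] = -1.25 / (1.5 · 2.63) = -1.25 / 3.9449 = -0.3169
  r[X_3,X_3] = 1 (diagonal).

R is symmetric with unit diagonal. Assembling:

R = [[1, 0.1072, 0.7542],
 [0.1072, 1, -0.3169],
 [0.7542, -0.3169, 1]]


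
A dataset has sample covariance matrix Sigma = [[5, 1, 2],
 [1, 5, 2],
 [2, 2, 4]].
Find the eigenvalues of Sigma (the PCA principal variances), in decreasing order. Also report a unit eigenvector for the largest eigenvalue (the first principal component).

Step 1 — characteristic polynomial p(λ) = det(λI - Sigma) = λ³ - tr·λ² + c_1·λ - det, where tr = trace, c_1 = sum of the principal 2×2 minors, det = det(Sigma):
  tr = 5 + 5 + 4 = 14,
  c_1 = (5·5 - (1)²) + (5·4 - (2)²) + (5·4 - (2)²) = 24 + 16 + 16 = 56,
  det = 5·(5·4 - (2)²) - (1)·((1)·4 - (2)·(2)) + (2)·((1)·(2) - 5·(2)) = 5·(16) - (1)·(0) + (2)·(-8) = 64.
  So p(λ) = λ³ - 14λ² + 56λ - 64.
Step 2 — look for an integer root (rational root theorem: any rational root is an integer divisor of 64). Testing λ = 2:
  p(2) = 8 - 56 + 112 - 64 = 0  ✓
  Dividing out (λ - 2): p(λ) = (λ - 2)(λ² - 12λ + 32).
Step 3 — remaining eigenvalues from the quadratic λ² - 12λ + 32 = 0:
  Δ = 12² - 4·32 = 144 - 128 = 16,  λ = (12 ± √16)/2 = (12 ± 4)/2 = 8 or 4.
  Sorted: λ_1 = 8,  λ_2 = 4,  λ_3 = 2  (check: sum = 14 = tr ✓).

Step 4 — unit eigenvector for λ_1 = 8: v spans the null space of (Sigma - λ_1 I), whose rows are
  r_1 = (-3, 1, 2),  r_2 = (1, -3, 2),  r_3 = (2, 2, -4).
  v is orthogonal to every row, so take v ∝ r_1 × r_2 = ((1)·(2) - (2)·(-3), (2)·(1) - (-3)·(2), (-3)·(-3) - (1)·(1)) = (8, 8, 8).
  Rescale (divide by 8): u = (1, 1, 1).
  ||u|| = √((1)² + (1)² + (1)²) = √(3) ≈ 1.7321,  v_1 = u/||u|| ≈ (0.5774, 0.5774, 0.5774) (||v_1|| = 1).

λ_1 = 8,  λ_2 = 4,  λ_3 = 2;  v_1 ≈ (0.5774, 0.5774, 0.5774)


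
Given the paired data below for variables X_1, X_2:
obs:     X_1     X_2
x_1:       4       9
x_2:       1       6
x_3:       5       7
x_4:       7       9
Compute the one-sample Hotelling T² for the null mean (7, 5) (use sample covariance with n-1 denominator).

Step 1 — sample mean vector:
  mean(X_1) = (4 + 1 + 5 + 7) / 4 = 17/4 = 4.25
  mean(X_2) = (9 + 6 + 7 + 9) / 4 = 31/4 = 7.75
  x̄ = (4.25, 7.75),  deviation x̄ - mu_0 = (4.25, 7.75) - (7, 5) = (-2.75, 2.75).

Step 2 — sample covariance matrix, S[i,j] = (1/(n-1)) · Σ_k (x_{k,i} - mean_i) · (x_{k,j} - mean_j), divisor n-1 = 3:
  S[X_1,X_1] = ((-0.25)·(-0.25) + (-3.25)·(-3.25) + (0.75)·(0.75) + (2.75)·(2.75)) / 3 = 18.75/3 = 6.25
  S[X_1,X_2] = ((-0.25)·(1.25) + (-3.25)·(-1.75) + (0.75)·(-0.75) + (2.75)·(1.25)) / 3 = 8.25/3 = 2.75
  S[X_2,X_2] = ((1.25)·(1.25) + (-1.75)·(-1.75) + (-0.75)·(-0.75) + (1.25)·(1.25)) / 3 = 6.75/3 = 2.25
  S = [[6.25, 2.75],
 [2.75, 2.25]].

Step 3 — invert S. det(S) = 6.25·2.25 - (2.75)² = 6.5.
  S^{-1} = (1/det) · [[d, -b], [-b, a]] = [[0.3462, -0.4231],
 [-0.4231, 0.9615]].

Step 4 — quadratic form (x̄ - mu_0)^T · S^{-1} · (x̄ - mu_0):
  S^{-1} · (x̄ - mu_0) = (-2.1154, 3.8077),
  (x̄ - mu_0)^T · [...] = (-2.75)·(-2.1154) + (2.75)·(3.8077) = 16.2885.

Step 5 — scale by n: T² = 4 · 16.2885 = 65.1538.

T² ≈ 65.1538


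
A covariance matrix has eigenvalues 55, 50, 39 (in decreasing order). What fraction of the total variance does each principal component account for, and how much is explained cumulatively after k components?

Step 1 — total variance = trace(Sigma) = Σ λ_i = 55 + 50 + 39 = 144.

Step 2 — fraction explained by component i = λ_i / Σ λ:
  PC1: 55/144 = 0.3819
  PC2: 50/144 = 0.3472
  PC3: 39/144 = 0.2708

Step 3 — cumulative fraction after k components = (λ_1 + ... + λ_k) / Σ λ:
  k = 1: 55/144 = 0.3819
  k = 2: (55 + 50)/144 = 105/144 = 0.7292
  k = 3: (55 + 50 + 39)/144 = 144/144 = 1

Summary (fraction, with percent):

explained: PC1 0.3819 (38.19%), PC2 0.3472 (34.72%), PC3 0.2708 (27.08%);  cumulative: 0.3819, 0.7292, 1


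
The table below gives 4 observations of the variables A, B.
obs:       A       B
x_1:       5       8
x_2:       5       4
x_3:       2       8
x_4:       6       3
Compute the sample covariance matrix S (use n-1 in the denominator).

Step 1 — column means:
  mean(A) = (5 + 5 + 2 + 6) / 4 = 18/4 = 4.5
  mean(B) = (8 + 4 + 8 + 3) / 4 = 23/4 = 5.75

Step 2 — sample covariance S[i,j] = (1/(n-1)) · Σ_k (x_{k,i} - mean_i) · (x_{k,j} - mean_j), with n-1 = 3.
  S[A,A] = ((0.5)·(0.5) + (0.5)·(0.5) + (-2.5)·(-2.5) + (1.5)·(1.5)) / 3 = 9/3 = 3
  S[A,B] = ((0.5)·(2.25) + (0.5)·(-1.75) + (-2.5)·(2.25) + (1.5)·(-2.75)) / 3 = -9.5/3 = -3.1667
  S[B,B] = ((2.25)·(2.25) + (-1.75)·(-1.75) + (2.25)·(2.25) + (-2.75)·(-2.75)) / 3 = 20.75/3 = 6.9167

S is symmetric (S[j,i] = S[i,j]). Assembling:

S = [[3, -3.1667],
 [-3.1667, 6.9167]]


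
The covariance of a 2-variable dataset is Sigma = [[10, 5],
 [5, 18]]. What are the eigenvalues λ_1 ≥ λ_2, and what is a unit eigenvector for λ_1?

Step 1 — characteristic polynomial of 2×2 Sigma:
  det(Sigma - λI) = λ² - trace · λ + det = 0.
  trace = 10 + 18 = 28, det = 10·18 - (5)² = 155.
Step 2 — discriminant:
  Δ = trace² - 4·det = 784 - 620 = 164.
Step 3 — eigenvalues:
  λ = (trace ± √Δ)/2 = (28 ± 12.8062)/2,
  λ_1 = 20.4031,  λ_2 = 7.5969.

Step 4 — unit eigenvector for λ_1: solve (Sigma - λ_1 I)v = 0. First row:
  (10 - 20.4031)·v_x + (5)·v_y = 0, i.e. (-10.4031)·v_x + (5)·v_y = 0,
  so v ∝ (b, λ_1 - a) = (5, 10.4031) = u.
  ||u|| = √((5)² + (10.4031)²) = √(133.225) ≈ 11.5423,
  v_1 = u/||u|| ≈ (0.4332, 0.9013) (||v_1|| = 1).

λ_1 = 20.4031,  λ_2 = 7.5969;  v_1 ≈ (0.4332, 0.9013)


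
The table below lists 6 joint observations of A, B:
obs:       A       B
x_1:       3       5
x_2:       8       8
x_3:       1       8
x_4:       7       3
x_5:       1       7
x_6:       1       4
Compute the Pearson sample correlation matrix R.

Step 1 — column means:
  mean(A) = (3 + 8 + 1 + 7 + 1 + 1) / 6 = 21/6 = 3.5
  mean(B) = (5 + 8 + 8 + 3 + 7 + 4) / 6 = 35/6 = 5.8333

Step 2 — sample variances and covariances s[i,j] = (1/(n-1)) · Σ_k (x_{k,i} - mean_i) · (x_{k,j} - mean_j), with n-1 = 5:
  s[A,A] = ((-0.5)·(-0.5) + (4.5)·(4.5) + (-2.5)·(-2.5) + (3.5)·(3.5) + (-2.5)·(-2.5) + (-2.5)·(-2.5)) / 5 = 51.5/5 = 10.3
  s[A,B] = ((-0.5)·(-0.8333) + (4.5)·(2.1667) + (-2.5)·(2.1667) + (3.5)·(-2.8333) + (-2.5)·(1.1667) + (-2.5)·(-1.8333)) / 5 = -3.5/5 = -0.7
  s[B,B] = ((-0.8333)·(-0.8333) + (2.1667)·(2.1667) + (2.1667)·(2.1667) + (-2.8333)·(-2.8333) + (1.1667)·(1.1667) + (-1.8333)·(-1.8333)) / 5 = 22.8333/5 = 4.5667
  Sample standard deviations s_i = √(s[i,i]):
  s(A) = √(10.3) = 3.2094
  s(B) = √(4.5667) = 2.137

Step 3 — r_{ij} = s_{ij} / (s_i · s_j):
  r[A,A] = 1 (diagonal).
  r[A,B] = -0.7 / (3.2094 · 2.137) = -0.7 / 6.8583 = -0.1021
  r[B,B] = 1 (diagonal).

R is symmetric with unit diagonal. Assembling:

R = [[1, -0.1021],
 [-0.1021, 1]]


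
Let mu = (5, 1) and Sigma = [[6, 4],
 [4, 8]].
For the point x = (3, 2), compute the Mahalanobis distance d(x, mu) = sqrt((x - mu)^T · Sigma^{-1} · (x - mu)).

Step 1 — centre the observation: (x - mu) = (-2, 1).

Step 2 — invert Sigma. det(Sigma) = 6·8 - (4)² = 32.
  Sigma^{-1} = (1/det) · [[d, -b], [-b, a]] = [[0.25, -0.125],
 [-0.125, 0.1875]].

Step 3 — form the quadratic (x - mu)^T · Sigma^{-1} · (x - mu):
  Sigma^{-1} · (x - mu) = (-0.625, 0.4375).
  (x - mu)^T · [Sigma^{-1} · (x - mu)] = (-2)·(-0.625) + (1)·(0.4375) = 1.6875.

Step 4 — take square root: d = √(1.6875) ≈ 1.299.

d(x, mu) = √(1.6875) ≈ 1.299


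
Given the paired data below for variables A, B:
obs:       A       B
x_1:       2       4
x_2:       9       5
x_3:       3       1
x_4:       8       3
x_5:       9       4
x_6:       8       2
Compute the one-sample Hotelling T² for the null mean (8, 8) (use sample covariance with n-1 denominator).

Step 1 — sample mean vector:
  mean(A) = (2 + 9 + 3 + 8 + 9 + 8) / 6 = 39/6 = 6.5
  mean(B) = (4 + 5 + 1 + 3 + 4 + 2) / 6 = 19/6 = 3.1667
  x̄ = (6.5, 3.1667),  deviation x̄ - mu_0 = (6.5, 3.1667) - (8, 8) = (-1.5, -4.8333).

Step 2 — sample covariance matrix, S[i,j] = (1/(n-1)) · Σ_k (x_{k,i} - mean_i) · (x_{k,j} - mean_j), divisor n-1 = 5:
  S[A,A] = ((-4.5)·(-4.5) + (2.5)·(2.5) + (-3.5)·(-3.5) + (1.5)·(1.5) + (2.5)·(2.5) + (1.5)·(1.5)) / 5 = 49.5/5 = 9.9
  S[A,B] = ((-4.5)·(0.8333) + (2.5)·(1.8333) + (-3.5)·(-2.1667) + (1.5)·(-0.1667) + (2.5)·(0.8333) + (1.5)·(-1.1667)) / 5 = 8.5/5 = 1.7
  S[B,B] = ((0.8333)·(0.8333) + (1.8333)·(1.8333) + (-2.1667)·(-2.1667) + (-0.1667)·(-0.1667) + (0.8333)·(0.8333) + (-1.1667)·(-1.1667)) / 5 = 10.8333/5 = 2.1667
  S = [[9.9, 1.7],
 [1.7, 2.1667]].

Step 3 — invert S. det(S) = 9.9·2.1667 - (1.7)² = 18.56.
  S^{-1} = (1/det) · [[d, -b], [-b, a]] = [[0.1167, -0.0916],
 [-0.0916, 0.5334]].

Step 4 — quadratic form (x̄ - mu_0)^T · S^{-1} · (x̄ - mu_0):
  S^{-1} · (x̄ - mu_0) = (0.2676, -2.4407),
  (x̄ - mu_0)^T · [...] = (-1.5)·(0.2676) + (-4.8333)·(-2.4407) = 11.3955.

Step 5 — scale by n: T² = 6 · 11.3955 = 68.3728.

T² ≈ 68.3728


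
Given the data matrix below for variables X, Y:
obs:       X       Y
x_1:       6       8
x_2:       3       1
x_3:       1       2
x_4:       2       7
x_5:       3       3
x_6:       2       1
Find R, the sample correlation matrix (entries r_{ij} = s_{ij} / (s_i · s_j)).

Step 1 — column means:
  mean(X) = (6 + 3 + 1 + 2 + 3 + 2) / 6 = 17/6 = 2.8333
  mean(Y) = (8 + 1 + 2 + 7 + 3 + 1) / 6 = 22/6 = 3.6667

Step 2 — sample variances and covariances s[i,j] = (1/(n-1)) · Σ_k (x_{k,i} - mean_i) · (x_{k,j} - mean_j), with n-1 = 5:
  s[X,X] = ((3.1667)·(3.1667) + (0.1667)·(0.1667) + (-1.8333)·(-1.8333) + (-0.8333)·(-0.8333) + (0.1667)·(0.1667) + (-0.8333)·(-0.8333)) / 5 = 14.8333/5 = 2.9667
  s[X,Y] = ((3.1667)·(4.3333) + (0.1667)·(-2.6667) + (-1.8333)·(-1.6667) + (-0.8333)·(3.3333) + (0.1667)·(-0.6667) + (-0.8333)·(-2.6667)) / 5 = 15.6667/5 = 3.1333
  s[Y,Y] = ((4.3333)·(4.3333) + (-2.6667)·(-2.6667) + (-1.6667)·(-1.6667) + (3.3333)·(3.3333) + (-0.6667)·(-0.6667) + (-2.6667)·(-2.6667)) / 5 = 47.3333/5 = 9.4667
  Sample standard deviations s_i = √(s[i,i]):
  s(X) = √(2.9667) = 1.7224
  s(Y) = √(9.4667) = 3.0768

Step 3 — r_{ij} = s_{ij} / (s_i · s_j):
  r[X,X] = 1 (diagonal).
  r[X,Y] = 3.1333 / (1.7224 · 3.0768) = 3.1333 / 5.2995 = 0.5913
  r[Y,Y] = 1 (diagonal).

R is symmetric with unit diagonal. Assembling:

R = [[1, 0.5913],
 [0.5913, 1]]


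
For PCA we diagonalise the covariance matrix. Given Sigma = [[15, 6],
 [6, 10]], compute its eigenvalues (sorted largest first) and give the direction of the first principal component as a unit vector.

Step 1 — characteristic polynomial of 2×2 Sigma:
  det(Sigma - λI) = λ² - trace · λ + det = 0.
  trace = 15 + 10 = 25, det = 15·10 - (6)² = 114.
Step 2 — discriminant:
  Δ = trace² - 4·det = 625 - 456 = 169.
Step 3 — eigenvalues:
  λ = (trace ± √Δ)/2 = (25 ± 13)/2,
  λ_1 = 19,  λ_2 = 6.

Step 4 — unit eigenvector for λ_1: solve (Sigma - λ_1 I)v = 0. First row:
  (15 - 19)·v_x + (6)·v_y = 0, i.e. (-4)·v_x + (6)·v_y = 0,
  so v ∝ (b, λ_1 - a) = (6, 4) = u.
  ||u|| = √((6)² + (4)²) = √(52) ≈ 7.2111,
  v_1 = u/||u|| ≈ (0.8321, 0.5547) (||v_1|| = 1).

λ_1 = 19,  λ_2 = 6;  v_1 ≈ (0.8321, 0.5547)


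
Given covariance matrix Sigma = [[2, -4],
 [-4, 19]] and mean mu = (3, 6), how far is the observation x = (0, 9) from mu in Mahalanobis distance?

Step 1 — centre the observation: (x - mu) = (-3, 3).

Step 2 — invert Sigma. det(Sigma) = 2·19 - (-4)² = 22.
  Sigma^{-1} = (1/det) · [[d, -b], [-b, a]] = [[0.8636, 0.1818],
 [0.1818, 0.0909]].

Step 3 — form the quadratic (x - mu)^T · Sigma^{-1} · (x - mu):
  Sigma^{-1} · (x - mu) = (-2.0455, -0.2727).
  (x - mu)^T · [Sigma^{-1} · (x - mu)] = (-3)·(-2.0455) + (3)·(-0.2727) = 5.3182.

Step 4 — take square root: d = √(5.3182) ≈ 2.3061.

d(x, mu) = √(5.3182) ≈ 2.3061


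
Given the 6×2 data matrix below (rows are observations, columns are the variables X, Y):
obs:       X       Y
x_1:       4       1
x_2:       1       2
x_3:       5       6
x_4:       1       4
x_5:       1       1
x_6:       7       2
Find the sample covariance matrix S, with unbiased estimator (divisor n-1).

Step 1 — column means:
  mean(X) = (4 + 1 + 5 + 1 + 1 + 7) / 6 = 19/6 = 3.1667
  mean(Y) = (1 + 2 + 6 + 4 + 1 + 2) / 6 = 16/6 = 2.6667

Step 2 — sample covariance S[i,j] = (1/(n-1)) · Σ_k (x_{k,i} - mean_i) · (x_{k,j} - mean_j), with n-1 = 5.
  S[X,X] = ((0.8333)·(0.8333) + (-2.1667)·(-2.1667) + (1.8333)·(1.8333) + (-2.1667)·(-2.1667) + (-2.1667)·(-2.1667) + (3.8333)·(3.8333)) / 5 = 32.8333/5 = 6.5667
  S[X,Y] = ((0.8333)·(-1.6667) + (-2.1667)·(-0.6667) + (1.8333)·(3.3333) + (-2.1667)·(1.3333) + (-2.1667)·(-1.6667) + (3.8333)·(-0.6667)) / 5 = 4.3333/5 = 0.8667
  S[Y,Y] = ((-1.6667)·(-1.6667) + (-0.6667)·(-0.6667) + (3.3333)·(3.3333) + (1.3333)·(1.3333) + (-1.6667)·(-1.6667) + (-0.6667)·(-0.6667)) / 5 = 19.3333/5 = 3.8667

S is symmetric (S[j,i] = S[i,j]). Assembling:

S = [[6.5667, 0.8667],
 [0.8667, 3.8667]]


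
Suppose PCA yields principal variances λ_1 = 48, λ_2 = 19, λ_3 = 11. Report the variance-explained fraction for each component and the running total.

Step 1 — total variance = trace(Sigma) = Σ λ_i = 48 + 19 + 11 = 78.

Step 2 — fraction explained by component i = λ_i / Σ λ:
  PC1: 48/78 = 0.6154
  PC2: 19/78 = 0.2436
  PC3: 11/78 = 0.141

Step 3 — cumulative fraction after k components = (λ_1 + ... + λ_k) / Σ λ:
  k = 1: 48/78 = 0.6154
  k = 2: (48 + 19)/78 = 67/78 = 0.859
  k = 3: (48 + 19 + 11)/78 = 78/78 = 1

Summary (fraction, with percent):

explained: PC1 0.6154 (61.54%), PC2 0.2436 (24.36%), PC3 0.141 (14.1%);  cumulative: 0.6154, 0.859, 1


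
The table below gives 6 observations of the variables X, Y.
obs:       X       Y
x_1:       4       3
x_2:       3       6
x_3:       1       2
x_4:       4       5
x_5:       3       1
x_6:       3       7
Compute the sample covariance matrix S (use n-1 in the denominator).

Step 1 — column means:
  mean(X) = (4 + 3 + 1 + 4 + 3 + 3) / 6 = 18/6 = 3
  mean(Y) = (3 + 6 + 2 + 5 + 1 + 7) / 6 = 24/6 = 4

Step 2 — sample covariance S[i,j] = (1/(n-1)) · Σ_k (x_{k,i} - mean_i) · (x_{k,j} - mean_j), with n-1 = 5.
  S[X,X] = ((1)·(1) + (0)·(0) + (-2)·(-2) + (1)·(1) + (0)·(0) + (0)·(0)) / 5 = 6/5 = 1.2
  S[X,Y] = ((1)·(-1) + (0)·(2) + (-2)·(-2) + (1)·(1) + (0)·(-3) + (0)·(3)) / 5 = 4/5 = 0.8
  S[Y,Y] = ((-1)·(-1) + (2)·(2) + (-2)·(-2) + (1)·(1) + (-3)·(-3) + (3)·(3)) / 5 = 28/5 = 5.6

S is symmetric (S[j,i] = S[i,j]). Assembling:

S = [[1.2, 0.8],
 [0.8, 5.6]]


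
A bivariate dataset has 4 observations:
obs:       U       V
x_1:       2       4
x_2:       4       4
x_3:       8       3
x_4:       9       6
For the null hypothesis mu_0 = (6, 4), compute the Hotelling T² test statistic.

Step 1 — sample mean vector:
  mean(U) = (2 + 4 + 8 + 9) / 4 = 23/4 = 5.75
  mean(V) = (4 + 4 + 3 + 6) / 4 = 17/4 = 4.25
  x̄ = (5.75, 4.25),  deviation x̄ - mu_0 = (5.75, 4.25) - (6, 4) = (-0.25, 0.25).

Step 2 — sample covariance matrix, S[i,j] = (1/(n-1)) · Σ_k (x_{k,i} - mean_i) · (x_{k,j} - mean_j), divisor n-1 = 3:
  S[U,U] = ((-3.75)·(-3.75) + (-1.75)·(-1.75) + (2.25)·(2.25) + (3.25)·(3.25)) / 3 = 32.75/3 = 10.9167
  S[U,V] = ((-3.75)·(-0.25) + (-1.75)·(-0.25) + (2.25)·(-1.25) + (3.25)·(1.75)) / 3 = 4.25/3 = 1.4167
  S[V,V] = ((-0.25)·(-0.25) + (-0.25)·(-0.25) + (-1.25)·(-1.25) + (1.75)·(1.75)) / 3 = 4.75/3 = 1.5833
  S = [[10.9167, 1.4167],
 [1.4167, 1.5833]].

Step 3 — invert S. det(S) = 10.9167·1.5833 - (1.4167)² = 15.2778.
  S^{-1} = (1/det) · [[d, -b], [-b, a]] = [[0.1036, -0.0927],
 [-0.0927, 0.7145]].

Step 4 — quadratic form (x̄ - mu_0)^T · S^{-1} · (x̄ - mu_0):
  S^{-1} · (x̄ - mu_0) = (-0.0491, 0.2018),
  (x̄ - mu_0)^T · [...] = (-0.25)·(-0.0491) + (0.25)·(0.2018) = 0.0627.

Step 5 — scale by n: T² = 4 · 0.0627 = 0.2509.

T² ≈ 0.2509


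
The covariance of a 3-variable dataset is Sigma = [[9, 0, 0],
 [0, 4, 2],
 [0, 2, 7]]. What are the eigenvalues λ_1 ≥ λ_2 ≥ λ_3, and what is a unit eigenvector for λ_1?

Step 1 — characteristic polynomial p(λ) = det(λI - Sigma) = λ³ - tr·λ² + c_1·λ - det, where tr = trace, c_1 = sum of the principal 2×2 minors, det = det(Sigma):
  tr = 9 + 4 + 7 = 20,
  c_1 = (9·4 - (0)²) + (9·7 - (0)²) + (4·7 - (2)²) = 36 + 63 + 24 = 123,
  det = 9·(4·7 - (2)²) - (0)·((0)·7 - (2)·(0)) + (0)·((0)·(2) - 4·(0)) = 9·(24) - (0)·(0) + (0)·(0) = 216.
  So p(λ) = λ³ - 20λ² + 123λ - 216.
Step 2 — look for an integer root (rational root theorem: any rational root is an integer divisor of 216). Testing λ = 3:
  p(3) = 27 - 180 + 369 - 216 = 0  ✓
  Dividing out (λ - 3): p(λ) = (λ - 3)(λ² - 17λ + 72).
Step 3 — remaining eigenvalues from the quadratic λ² - 17λ + 72 = 0:
  Δ = 17² - 4·72 = 289 - 288 = 1,  λ = (17 ± √1)/2 = (17 ± 1)/2 = 9 or 8.
  Sorted: λ_1 = 9,  λ_2 = 8,  λ_3 = 3  (check: sum = 20 = tr ✓).

Step 4 — unit eigenvector for λ_1 = 9: v spans the null space of (Sigma - λ_1 I), whose rows are
  r_1 = (0, 0, 0),  r_2 = (0, -5, 2),  r_3 = (0, 2, -2).
  v is orthogonal to every row, so take v ∝ r_2 × r_3 = ((-5)·(-2) - (2)·(2), (2)·(0) - (0)·(-2), (0)·(2) - (-5)·(0)) = (6, 0, 0).
  Rescale (divide by 6): u = (1, 0, 0).
  ||u|| = √((1)² + (0)² + (0)²) = √(1) = 1,  v_1 = u/||u|| ≈ (1, 0, 0) (||v_1|| = 1).

λ_1 = 9,  λ_2 = 8,  λ_3 = 3;  v_1 ≈ (1, 0, 0)


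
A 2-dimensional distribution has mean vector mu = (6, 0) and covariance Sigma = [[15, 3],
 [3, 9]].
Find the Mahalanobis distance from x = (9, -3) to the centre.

Step 1 — centre the observation: (x - mu) = (3, -3).

Step 2 — invert Sigma. det(Sigma) = 15·9 - (3)² = 126.
  Sigma^{-1} = (1/det) · [[d, -b], [-b, a]] = [[0.0714, -0.0238],
 [-0.0238, 0.119]].

Step 3 — form the quadratic (x - mu)^T · Sigma^{-1} · (x - mu):
  Sigma^{-1} · (x - mu) = (0.2857, -0.4286).
  (x - mu)^T · [Sigma^{-1} · (x - mu)] = (3)·(0.2857) + (-3)·(-0.4286) = 2.1429.

Step 4 — take square root: d = √(2.1429) ≈ 1.4639.

d(x, mu) = √(2.1429) ≈ 1.4639


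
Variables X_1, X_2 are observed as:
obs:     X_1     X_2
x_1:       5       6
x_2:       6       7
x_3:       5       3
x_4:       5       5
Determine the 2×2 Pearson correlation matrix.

Step 1 — column means:
  mean(X_1) = (5 + 6 + 5 + 5) / 4 = 21/4 = 5.25
  mean(X_2) = (6 + 7 + 3 + 5) / 4 = 21/4 = 5.25

Step 2 — sample variances and covariances s[i,j] = (1/(n-1)) · Σ_k (x_{k,i} - mean_i) · (x_{k,j} - mean_j), with n-1 = 3:
  s[X_1,X_1] = ((-0.25)·(-0.25) + (0.75)·(0.75) + (-0.25)·(-0.25) + (-0.25)·(-0.25)) / 3 = 0.75/3 = 0.25
  s[X_1,X_2] = ((-0.25)·(0.75) + (0.75)·(1.75) + (-0.25)·(-2.25) + (-0.25)·(-0.25)) / 3 = 1.75/3 = 0.5833
  s[X_2,X_2] = ((0.75)·(0.75) + (1.75)·(1.75) + (-2.25)·(-2.25) + (-0.25)·(-0.25)) / 3 = 8.75/3 = 2.9167
  Sample standard deviations s_i = √(s[i,i]):
  s(X_1) = √(0.25) = 0.5
  s(X_2) = √(2.9167) = 1.7078

Step 3 — r_{ij} = s_{ij} / (s_i · s_j):
  r[X_1,X_1] = 1 (diagonal).
  r[X_1,X_2] = 0.5833 / (0.5 · 1.7078) = 0.5833 / 0.8539 = 0.6831
  r[X_2,X_2] = 1 (diagonal).

R is symmetric with unit diagonal. Assembling:

R = [[1, 0.6831],
 [0.6831, 1]]


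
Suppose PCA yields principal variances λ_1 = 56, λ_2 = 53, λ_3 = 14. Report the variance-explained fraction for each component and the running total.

Step 1 — total variance = trace(Sigma) = Σ λ_i = 56 + 53 + 14 = 123.

Step 2 — fraction explained by component i = λ_i / Σ λ:
  PC1: 56/123 = 0.4553
  PC2: 53/123 = 0.4309
  PC3: 14/123 = 0.1138

Step 3 — cumulative fraction after k components = (λ_1 + ... + λ_k) / Σ λ:
  k = 1: 56/123 = 0.4553
  k = 2: (56 + 53)/123 = 109/123 = 0.8862
  k = 3: (56 + 53 + 14)/123 = 123/123 = 1

Summary (fraction, with percent):

explained: PC1 0.4553 (45.53%), PC2 0.4309 (43.09%), PC3 0.1138 (11.38%);  cumulative: 0.4553, 0.8862, 1


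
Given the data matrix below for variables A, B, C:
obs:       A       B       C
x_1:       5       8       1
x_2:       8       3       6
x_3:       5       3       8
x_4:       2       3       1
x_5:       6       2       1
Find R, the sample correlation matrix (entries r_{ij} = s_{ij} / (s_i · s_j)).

Step 1 — column means:
  mean(A) = (5 + 8 + 5 + 2 + 6) / 5 = 26/5 = 5.2
  mean(B) = (8 + 3 + 3 + 3 + 2) / 5 = 19/5 = 3.8
  mean(C) = (1 + 6 + 8 + 1 + 1) / 5 = 17/5 = 3.4

Step 2 — sample variances and covariances s[i,j] = (1/(n-1)) · Σ_k (x_{k,i} - mean_i) · (x_{k,j} - mean_j), with n-1 = 4:
  s[A,A] = ((-0.2)·(-0.2) + (2.8)·(2.8) + (-0.2)·(-0.2) + (-3.2)·(-3.2) + (0.8)·(0.8)) / 4 = 18.8/4 = 4.7
  s[A,B] = ((-0.2)·(4.2) + (2.8)·(-0.8) + (-0.2)·(-0.8) + (-3.2)·(-0.8) + (0.8)·(-1.8)) / 4 = -1.8/4 = -0.45
  s[A,C] = ((-0.2)·(-2.4) + (2.8)·(2.6) + (-0.2)·(4.6) + (-3.2)·(-2.4) + (0.8)·(-2.4)) / 4 = 12.6/4 = 3.15
  s[B,B] = ((4.2)·(4.2) + (-0.8)·(-0.8) + (-0.8)·(-0.8) + (-0.8)·(-0.8) + (-1.8)·(-1.8)) / 4 = 22.8/4 = 5.7
  s[B,C] = ((4.2)·(-2.4) + (-0.8)·(2.6) + (-0.8)·(4.6) + (-0.8)·(-2.4) + (-1.8)·(-2.4)) / 4 = -9.6/4 = -2.4
  s[C,C] = ((-2.4)·(-2.4) + (2.6)·(2.6) + (4.6)·(4.6) + (-2.4)·(-2.4) + (-2.4)·(-2.4)) / 4 = 45.2/4 = 11.3
  Sample standard deviations s_i = √(s[i,i]):
  s(A) = √(4.7) = 2.1679
  s(B) = √(5.7) = 2.3875
  s(C) = √(11.3) = 3.3615

Step 3 — r_{ij} = s_{ij} / (s_i · s_j):
  r[A,A] = 1 (diagonal).
  r[A,B] = -0.45 / (2.1679 · 2.3875) = -0.45 / 5.1759 = -0.0869
  r[A,C] = 3.15 / (2.1679 · 3.3615) = 3.15 / 7.2877 = 0.4322
  r[B,B] = 1 (diagonal).
  r[B,C] = -2.4 / (2.3875 · 3.3615) = -2.4 / 8.0256 = -0.299
  r[C,C] = 1 (diagonal).

R is symmetric with unit diagonal. Assembling:

R = [[1, -0.0869, 0.4322],
 [-0.0869, 1, -0.299],
 [0.4322, -0.299, 1]]


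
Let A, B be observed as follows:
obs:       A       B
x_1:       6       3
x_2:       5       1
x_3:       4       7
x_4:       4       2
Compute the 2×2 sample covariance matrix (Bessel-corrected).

Step 1 — column means:
  mean(A) = (6 + 5 + 4 + 4) / 4 = 19/4 = 4.75
  mean(B) = (3 + 1 + 7 + 2) / 4 = 13/4 = 3.25

Step 2 — sample covariance S[i,j] = (1/(n-1)) · Σ_k (x_{k,i} - mean_i) · (x_{k,j} - mean_j), with n-1 = 3.
  S[A,A] = ((1.25)·(1.25) + (0.25)·(0.25) + (-0.75)·(-0.75) + (-0.75)·(-0.75)) / 3 = 2.75/3 = 0.9167
  S[A,B] = ((1.25)·(-0.25) + (0.25)·(-2.25) + (-0.75)·(3.75) + (-0.75)·(-1.25)) / 3 = -2.75/3 = -0.9167
  S[B,B] = ((-0.25)·(-0.25) + (-2.25)·(-2.25) + (3.75)·(3.75) + (-1.25)·(-1.25)) / 3 = 20.75/3 = 6.9167

S is symmetric (S[j,i] = S[i,j]). Assembling:

S = [[0.9167, -0.9167],
 [-0.9167, 6.9167]]


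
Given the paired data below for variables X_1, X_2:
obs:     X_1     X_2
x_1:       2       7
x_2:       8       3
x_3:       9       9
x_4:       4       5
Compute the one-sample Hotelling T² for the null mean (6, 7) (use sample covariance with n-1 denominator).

Step 1 — sample mean vector:
  mean(X_1) = (2 + 8 + 9 + 4) / 4 = 23/4 = 5.75
  mean(X_2) = (7 + 3 + 9 + 5) / 4 = 24/4 = 6
  x̄ = (5.75, 6),  deviation x̄ - mu_0 = (5.75, 6) - (6, 7) = (-0.25, -1).

Step 2 — sample covariance matrix, S[i,j] = (1/(n-1)) · Σ_k (x_{k,i} - mean_i) · (x_{k,j} - mean_j), divisor n-1 = 3:
  S[X_1,X_1] = ((-3.75)·(-3.75) + (2.25)·(2.25) + (3.25)·(3.25) + (-1.75)·(-1.75)) / 3 = 32.75/3 = 10.9167
  S[X_1,X_2] = ((-3.75)·(1) + (2.25)·(-3) + (3.25)·(3) + (-1.75)·(-1)) / 3 = 1/3 = 0.3333
  S[X_2,X_2] = ((1)·(1) + (-3)·(-3) + (3)·(3) + (-1)·(-1)) / 3 = 20/3 = 6.6667
  S = [[10.9167, 0.3333],
 [0.3333, 6.6667]].

Step 3 — invert S. det(S) = 10.9167·6.6667 - (0.3333)² = 72.6667.
  S^{-1} = (1/det) · [[d, -b], [-b, a]] = [[0.0917, -0.0046],
 [-0.0046, 0.1502]].

Step 4 — quadratic form (x̄ - mu_0)^T · S^{-1} · (x̄ - mu_0):
  S^{-1} · (x̄ - mu_0) = (-0.0183, -0.1491),
  (x̄ - mu_0)^T · [...] = (-0.25)·(-0.0183) + (-1)·(-0.1491) = 0.1537.

Step 5 — scale by n: T² = 4 · 0.1537 = 0.6147.

T² ≈ 0.6147


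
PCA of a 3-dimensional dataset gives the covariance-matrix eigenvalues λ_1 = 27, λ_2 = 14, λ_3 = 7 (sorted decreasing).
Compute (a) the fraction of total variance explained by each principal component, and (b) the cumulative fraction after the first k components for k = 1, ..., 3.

Step 1 — total variance = trace(Sigma) = Σ λ_i = 27 + 14 + 7 = 48.

Step 2 — fraction explained by component i = λ_i / Σ λ:
  PC1: 27/48 = 0.5625
  PC2: 14/48 = 0.2917
  PC3: 7/48 = 0.1458

Step 3 — cumulative fraction after k components = (λ_1 + ... + λ_k) / Σ λ:
  k = 1: 27/48 = 0.5625
  k = 2: (27 + 14)/48 = 41/48 = 0.8542
  k = 3: (27 + 14 + 7)/48 = 48/48 = 1

Summary (fraction, with percent):

explained: PC1 0.5625 (56.25%), PC2 0.2917 (29.17%), PC3 0.1458 (14.58%);  cumulative: 0.5625, 0.8542, 1


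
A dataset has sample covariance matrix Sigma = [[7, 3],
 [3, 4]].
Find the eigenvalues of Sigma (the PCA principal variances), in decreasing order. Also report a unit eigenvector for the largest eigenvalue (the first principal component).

Step 1 — characteristic polynomial of 2×2 Sigma:
  det(Sigma - λI) = λ² - trace · λ + det = 0.
  trace = 7 + 4 = 11, det = 7·4 - (3)² = 19.
Step 2 — discriminant:
  Δ = trace² - 4·det = 121 - 76 = 45.
Step 3 — eigenvalues:
  λ = (trace ± √Δ)/2 = (11 ± 6.7082)/2,
  λ_1 = 8.8541,  λ_2 = 2.1459.

Step 4 — unit eigenvector for λ_1: solve (Sigma - λ_1 I)v = 0. First row:
  (7 - 8.8541)·v_x + (3)·v_y = 0, i.e. (-1.8541)·v_x + (3)·v_y = 0,
  so v ∝ (b, λ_1 - a) = (3, 1.8541) = u.
  ||u|| = √((3)² + (1.8541)²) = √(12.4377) ≈ 3.5267,
  v_1 = u/||u|| ≈ (0.8507, 0.5257) (||v_1|| = 1).

λ_1 = 8.8541,  λ_2 = 2.1459;  v_1 ≈ (0.8507, 0.5257)


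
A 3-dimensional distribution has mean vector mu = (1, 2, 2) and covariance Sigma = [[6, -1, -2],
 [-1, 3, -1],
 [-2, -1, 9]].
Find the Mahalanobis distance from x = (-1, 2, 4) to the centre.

Step 1 — centre the observation: (x - mu) = (-2, 0, 2).

Step 2 — invert Sigma (cofactor / det for 3×3, or solve directly):
  Sigma^{-1} = [[0.1985, 0.084, 0.0534],
 [0.084, 0.3817, 0.0611],
 [0.0534, 0.0611, 0.1298]].

Step 3 — form the quadratic (x - mu)^T · Sigma^{-1} · (x - mu):
  Sigma^{-1} · (x - mu) = (-0.2901, -0.0458, 0.1527).
  (x - mu)^T · [Sigma^{-1} · (x - mu)] = (-2)·(-0.2901) + (0)·(-0.0458) + (2)·(0.1527) = 0.8855.

Step 4 — take square root: d = √(0.8855) ≈ 0.941.

d(x, mu) = √(0.8855) ≈ 0.941


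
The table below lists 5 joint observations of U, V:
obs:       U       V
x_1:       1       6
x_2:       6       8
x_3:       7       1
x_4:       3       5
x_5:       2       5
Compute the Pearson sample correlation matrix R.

Step 1 — column means:
  mean(U) = (1 + 6 + 7 + 3 + 2) / 5 = 19/5 = 3.8
  mean(V) = (6 + 8 + 1 + 5 + 5) / 5 = 25/5 = 5

Step 2 — sample variances and covariances s[i,j] = (1/(n-1)) · Σ_k (x_{k,i} - mean_i) · (x_{k,j} - mean_j), with n-1 = 4:
  s[U,U] = ((-2.8)·(-2.8) + (2.2)·(2.2) + (3.2)·(3.2) + (-0.8)·(-0.8) + (-1.8)·(-1.8)) / 4 = 26.8/4 = 6.7
  s[U,V] = ((-2.8)·(1) + (2.2)·(3) + (3.2)·(-4) + (-0.8)·(0) + (-1.8)·(0)) / 4 = -9/4 = -2.25
  s[V,V] = ((1)·(1) + (3)·(3) + (-4)·(-4) + (0)·(0) + (0)·(0)) / 4 = 26/4 = 6.5
  Sample standard deviations s_i = √(s[i,i]):
  s(U) = √(6.7) = 2.5884
  s(V) = √(6.5) = 2.5495

Step 3 — r_{ij} = s_{ij} / (s_i · s_j):
  r[U,U] = 1 (diagonal).
  r[U,V] = -2.25 / (2.5884 · 2.5495) = -2.25 / 6.5992 = -0.3409
  r[V,V] = 1 (diagonal).

R is symmetric with unit diagonal. Assembling:

R = [[1, -0.3409],
 [-0.3409, 1]]


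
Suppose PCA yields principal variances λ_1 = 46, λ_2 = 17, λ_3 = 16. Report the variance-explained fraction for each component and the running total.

Step 1 — total variance = trace(Sigma) = Σ λ_i = 46 + 17 + 16 = 79.

Step 2 — fraction explained by component i = λ_i / Σ λ:
  PC1: 46/79 = 0.5823
  PC2: 17/79 = 0.2152
  PC3: 16/79 = 0.2025

Step 3 — cumulative fraction after k components = (λ_1 + ... + λ_k) / Σ λ:
  k = 1: 46/79 = 0.5823
  k = 2: (46 + 17)/79 = 63/79 = 0.7975
  k = 3: (46 + 17 + 16)/79 = 79/79 = 1

Summary (fraction, with percent):

explained: PC1 0.5823 (58.23%), PC2 0.2152 (21.52%), PC3 0.2025 (20.25%);  cumulative: 0.5823, 0.7975, 1


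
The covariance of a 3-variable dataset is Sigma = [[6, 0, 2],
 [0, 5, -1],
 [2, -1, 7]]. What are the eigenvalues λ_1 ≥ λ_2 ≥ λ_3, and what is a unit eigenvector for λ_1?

Step 1 — characteristic polynomial p(λ) = det(λI - Sigma) = λ³ - tr·λ² + c_1·λ - det, where tr = trace, c_1 = sum of the principal 2×2 minors, det = det(Sigma):
  tr = 6 + 5 + 7 = 18,
  c_1 = (6·5 - (0)²) + (6·7 - (2)²) + (5·7 - (-1)²) = 30 + 38 + 34 = 102,
  det = 6·(5·7 - (-1)²) - (0)·((0)·7 - (-1)·(2)) + (2)·((0)·(-1) - 5·(2)) = 6·(34) - (0)·(2) + (2)·(-10) = 184.
  So p(λ) = λ³ - 18λ² + 102λ - 184.
Step 2 — look for an integer root (rational root theorem: any rational root is an integer divisor of 184). Testing λ = 4:
  p(4) = 64 - 288 + 408 - 184 = 0  ✓
  Dividing out (λ - 4): p(λ) = (λ - 4)(λ² - 14λ + 46).
Step 3 — remaining eigenvalues from the quadratic λ² - 14λ + 46 = 0:
  Δ = 14² - 4·46 = 196 - 184 = 12,  λ = (14 ± √12)/2 = (14 ± 3.4641)/2 ≈ 8.7321 or 5.2679.
  Sorted: λ_1 = 8.7321,  λ_2 = 5.2679,  λ_3 = 4  (check: sum = 18 = tr ✓).

Step 4 — unit eigenvector for λ_1 ≈ 8.7321: v spans the null space of (Sigma - λ_1 I), whose rows are
  r_1 = (-2.7321, 0, 2),  r_2 = (0, -3.7321, -1),  r_3 = (2, -1, -1.7321).
  v is orthogonal to every row, so take v ∝ r_1 × r_2 = ((0)·(-1) - (2)·(-3.7321), (2)·(0) - (-2.7321)·(-1), (-2.7321)·(-3.7321) - (0)·(0)) ≈ (7.4641, -2.7321, 10.1962).
  Let u = (7.4641, -2.7321, 10.1962).
  ||u|| = √((7.4641)² + (-2.7321)² + (10.1962)²) = √(167.1384) ≈ 12.9282,  v_1 = u/||u|| ≈ (0.5774, -0.2113, 0.7887) (||v_1|| = 1).

λ_1 = 8.7321,  λ_2 = 5.2679,  λ_3 = 4;  v_1 ≈ (0.5774, -0.2113, 0.7887)


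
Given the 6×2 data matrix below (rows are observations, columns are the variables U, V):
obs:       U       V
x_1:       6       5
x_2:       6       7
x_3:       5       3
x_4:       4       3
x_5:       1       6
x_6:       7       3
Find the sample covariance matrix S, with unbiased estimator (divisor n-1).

Step 1 — column means:
  mean(U) = (6 + 6 + 5 + 4 + 1 + 7) / 6 = 29/6 = 4.8333
  mean(V) = (5 + 7 + 3 + 3 + 6 + 3) / 6 = 27/6 = 4.5

Step 2 — sample covariance S[i,j] = (1/(n-1)) · Σ_k (x_{k,i} - mean_i) · (x_{k,j} - mean_j), with n-1 = 5.
  S[U,U] = ((1.1667)·(1.1667) + (1.1667)·(1.1667) + (0.1667)·(0.1667) + (-0.8333)·(-0.8333) + (-3.8333)·(-3.8333) + (2.1667)·(2.1667)) / 5 = 22.8333/5 = 4.5667
  S[U,V] = ((1.1667)·(0.5) + (1.1667)·(2.5) + (0.1667)·(-1.5) + (-0.8333)·(-1.5) + (-3.8333)·(1.5) + (2.1667)·(-1.5)) / 5 = -4.5/5 = -0.9
  S[V,V] = ((0.5)·(0.5) + (2.5)·(2.5) + (-1.5)·(-1.5) + (-1.5)·(-1.5) + (1.5)·(1.5) + (-1.5)·(-1.5)) / 5 = 15.5/5 = 3.1

S is symmetric (S[j,i] = S[i,j]). Assembling:

S = [[4.5667, -0.9],
 [-0.9, 3.1]]


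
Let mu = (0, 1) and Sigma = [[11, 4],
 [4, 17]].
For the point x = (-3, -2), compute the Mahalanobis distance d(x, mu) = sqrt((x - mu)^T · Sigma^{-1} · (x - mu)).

Step 1 — centre the observation: (x - mu) = (-3, -3).

Step 2 — invert Sigma. det(Sigma) = 11·17 - (4)² = 171.
  Sigma^{-1} = (1/det) · [[d, -b], [-b, a]] = [[0.0994, -0.0234],
 [-0.0234, 0.0643]].

Step 3 — form the quadratic (x - mu)^T · Sigma^{-1} · (x - mu):
  Sigma^{-1} · (x - mu) = (-0.2281, -0.1228).
  (x - mu)^T · [Sigma^{-1} · (x - mu)] = (-3)·(-0.2281) + (-3)·(-0.1228) = 1.0526.

Step 4 — take square root: d = √(1.0526) ≈ 1.026.

d(x, mu) = √(1.0526) ≈ 1.026


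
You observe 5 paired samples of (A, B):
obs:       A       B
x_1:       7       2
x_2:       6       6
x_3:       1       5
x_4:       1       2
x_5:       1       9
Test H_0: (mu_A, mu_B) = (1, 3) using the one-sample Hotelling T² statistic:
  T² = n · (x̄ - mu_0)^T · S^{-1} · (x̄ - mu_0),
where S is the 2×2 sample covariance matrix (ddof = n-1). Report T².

Step 1 — sample mean vector:
  mean(A) = (7 + 6 + 1 + 1 + 1) / 5 = 16/5 = 3.2
  mean(B) = (2 + 6 + 5 + 2 + 9) / 5 = 24/5 = 4.8
  x̄ = (3.2, 4.8),  deviation x̄ - mu_0 = (3.2, 4.8) - (1, 3) = (2.2, 1.8).

Step 2 — sample covariance matrix, S[i,j] = (1/(n-1)) · Σ_k (x_{k,i} - mean_i) · (x_{k,j} - mean_j), divisor n-1 = 4:
  S[A,A] = ((3.8)·(3.8) + (2.8)·(2.8) + (-2.2)·(-2.2) + (-2.2)·(-2.2) + (-2.2)·(-2.2)) / 4 = 36.8/4 = 9.2
  S[A,B] = ((3.8)·(-2.8) + (2.8)·(1.2) + (-2.2)·(0.2) + (-2.2)·(-2.8) + (-2.2)·(4.2)) / 4 = -10.8/4 = -2.7
  S[B,B] = ((-2.8)·(-2.8) + (1.2)·(1.2) + (0.2)·(0.2) + (-2.8)·(-2.8) + (4.2)·(4.2)) / 4 = 34.8/4 = 8.7
  S = [[9.2, -2.7],
 [-2.7, 8.7]].

Step 3 — invert S. det(S) = 9.2·8.7 - (-2.7)² = 72.75.
  S^{-1} = (1/det) · [[d, -b], [-b, a]] = [[0.1196, 0.0371],
 [0.0371, 0.1265]].

Step 4 — quadratic form (x̄ - mu_0)^T · S^{-1} · (x̄ - mu_0):
  S^{-1} · (x̄ - mu_0) = (0.3299, 0.3093),
  (x̄ - mu_0)^T · [...] = (2.2)·(0.3299) + (1.8)·(0.3093) = 1.2825.

Step 5 — scale by n: T² = 5 · 1.2825 = 6.4124.

T² ≈ 6.4124


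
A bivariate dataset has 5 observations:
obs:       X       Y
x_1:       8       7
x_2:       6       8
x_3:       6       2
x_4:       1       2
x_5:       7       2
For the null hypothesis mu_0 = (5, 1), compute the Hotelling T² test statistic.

Step 1 — sample mean vector:
  mean(X) = (8 + 6 + 6 + 1 + 7) / 5 = 28/5 = 5.6
  mean(Y) = (7 + 8 + 2 + 2 + 2) / 5 = 21/5 = 4.2
  x̄ = (5.6, 4.2),  deviation x̄ - mu_0 = (5.6, 4.2) - (5, 1) = (0.6, 3.2).

Step 2 — sample covariance matrix, S[i,j] = (1/(n-1)) · Σ_k (x_{k,i} - mean_i) · (x_{k,j} - mean_j), divisor n-1 = 4:
  S[X,X] = ((2.4)·(2.4) + (0.4)·(0.4) + (0.4)·(0.4) + (-4.6)·(-4.6) + (1.4)·(1.4)) / 4 = 29.2/4 = 7.3
  S[X,Y] = ((2.4)·(2.8) + (0.4)·(3.8) + (0.4)·(-2.2) + (-4.6)·(-2.2) + (1.4)·(-2.2)) / 4 = 14.4/4 = 3.6
  S[Y,Y] = ((2.8)·(2.8) + (3.8)·(3.8) + (-2.2)·(-2.2) + (-2.2)·(-2.2) + (-2.2)·(-2.2)) / 4 = 36.8/4 = 9.2
  S = [[7.3, 3.6],
 [3.6, 9.2]].

Step 3 — invert S. det(S) = 7.3·9.2 - (3.6)² = 54.2.
  S^{-1} = (1/det) · [[d, -b], [-b, a]] = [[0.1697, -0.0664],
 [-0.0664, 0.1347]].

Step 4 — quadratic form (x̄ - mu_0)^T · S^{-1} · (x̄ - mu_0):
  S^{-1} · (x̄ - mu_0) = (-0.1107, 0.3911),
  (x̄ - mu_0)^T · [...] = (0.6)·(-0.1107) + (3.2)·(0.3911) = 1.1852.

Step 5 — scale by n: T² = 5 · 1.1852 = 5.9262.

T² ≈ 5.9262


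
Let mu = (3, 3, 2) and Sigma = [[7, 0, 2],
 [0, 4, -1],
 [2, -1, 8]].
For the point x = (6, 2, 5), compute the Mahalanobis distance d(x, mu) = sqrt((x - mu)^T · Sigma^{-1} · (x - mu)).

Step 1 — centre the observation: (x - mu) = (3, -1, 3).

Step 2 — invert Sigma (cofactor / det for 3×3, or solve directly):
  Sigma^{-1} = [[0.1542, -0.01, -0.0398],
 [-0.01, 0.2587, 0.0348],
 [-0.0398, 0.0348, 0.1393]].

Step 3 — form the quadratic (x - mu)^T · Sigma^{-1} · (x - mu):
  Sigma^{-1} · (x - mu) = (0.3532, -0.1841, 0.2637).
  (x - mu)^T · [Sigma^{-1} · (x - mu)] = (3)·(0.3532) + (-1)·(-0.1841) + (3)·(0.2637) = 2.0348.

Step 4 — take square root: d = √(2.0348) ≈ 1.4265.

d(x, mu) = √(2.0348) ≈ 1.4265


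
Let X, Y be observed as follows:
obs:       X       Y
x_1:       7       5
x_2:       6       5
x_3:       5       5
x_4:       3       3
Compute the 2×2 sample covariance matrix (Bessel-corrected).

Step 1 — column means:
  mean(X) = (7 + 6 + 5 + 3) / 4 = 21/4 = 5.25
  mean(Y) = (5 + 5 + 5 + 3) / 4 = 18/4 = 4.5

Step 2 — sample covariance S[i,j] = (1/(n-1)) · Σ_k (x_{k,i} - mean_i) · (x_{k,j} - mean_j), with n-1 = 3.
  S[X,X] = ((1.75)·(1.75) + (0.75)·(0.75) + (-0.25)·(-0.25) + (-2.25)·(-2.25)) / 3 = 8.75/3 = 2.9167
  S[X,Y] = ((1.75)·(0.5) + (0.75)·(0.5) + (-0.25)·(0.5) + (-2.25)·(-1.5)) / 3 = 4.5/3 = 1.5
  S[Y,Y] = ((0.5)·(0.5) + (0.5)·(0.5) + (0.5)·(0.5) + (-1.5)·(-1.5)) / 3 = 3/3 = 1

S is symmetric (S[j,i] = S[i,j]). Assembling:

S = [[2.9167, 1.5],
 [1.5, 1]]


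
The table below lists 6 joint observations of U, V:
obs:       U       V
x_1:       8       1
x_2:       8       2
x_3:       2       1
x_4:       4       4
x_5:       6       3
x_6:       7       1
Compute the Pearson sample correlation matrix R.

Step 1 — column means:
  mean(U) = (8 + 8 + 2 + 4 + 6 + 7) / 6 = 35/6 = 5.8333
  mean(V) = (1 + 2 + 1 + 4 + 3 + 1) / 6 = 12/6 = 2

Step 2 — sample variances and covariances s[i,j] = (1/(n-1)) · Σ_k (x_{k,i} - mean_i) · (x_{k,j} - mean_j), with n-1 = 5:
  s[U,U] = ((2.1667)·(2.1667) + (2.1667)·(2.1667) + (-3.8333)·(-3.8333) + (-1.8333)·(-1.8333) + (0.1667)·(0.1667) + (1.1667)·(1.1667)) / 5 = 28.8333/5 = 5.7667
  s[U,V] = ((2.1667)·(-1) + (2.1667)·(0) + (-3.8333)·(-1) + (-1.8333)·(2) + (0.1667)·(1) + (1.1667)·(-1)) / 5 = -3/5 = -0.6
  s[V,V] = ((-1)·(-1) + (0)·(0) + (-1)·(-1) + (2)·(2) + (1)·(1) + (-1)·(-1)) / 5 = 8/5 = 1.6
  Sample standard deviations s_i = √(s[i,i]):
  s(U) = √(5.7667) = 2.4014
  s(V) = √(1.6) = 1.2649

Step 3 — r_{ij} = s_{ij} / (s_i · s_j):
  r[U,U] = 1 (diagonal).
  r[U,V] = -0.6 / (2.4014 · 1.2649) = -0.6 / 3.0375 = -0.1975
  r[V,V] = 1 (diagonal).

R is symmetric with unit diagonal. Assembling:

R = [[1, -0.1975],
 [-0.1975, 1]]


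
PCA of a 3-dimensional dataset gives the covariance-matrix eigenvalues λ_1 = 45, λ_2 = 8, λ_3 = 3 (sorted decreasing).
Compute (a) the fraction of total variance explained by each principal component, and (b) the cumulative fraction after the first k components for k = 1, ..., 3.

Step 1 — total variance = trace(Sigma) = Σ λ_i = 45 + 8 + 3 = 56.

Step 2 — fraction explained by component i = λ_i / Σ λ:
  PC1: 45/56 = 0.8036
  PC2: 8/56 = 0.1429
  PC3: 3/56 = 0.0536

Step 3 — cumulative fraction after k components = (λ_1 + ... + λ_k) / Σ λ:
  k = 1: 45/56 = 0.8036
  k = 2: (45 + 8)/56 = 53/56 = 0.9464
  k = 3: (45 + 8 + 3)/56 = 56/56 = 1

Summary (fraction, with percent):

explained: PC1 0.8036 (80.36%), PC2 0.1429 (14.29%), PC3 0.0536 (5.36%);  cumulative: 0.8036, 0.9464, 1


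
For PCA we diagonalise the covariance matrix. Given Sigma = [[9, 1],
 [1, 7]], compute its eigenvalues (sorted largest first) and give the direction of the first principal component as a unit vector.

Step 1 — characteristic polynomial of 2×2 Sigma:
  det(Sigma - λI) = λ² - trace · λ + det = 0.
  trace = 9 + 7 = 16, det = 9·7 - (1)² = 62.
Step 2 — discriminant:
  Δ = trace² - 4·det = 256 - 248 = 8.
Step 3 — eigenvalues:
  λ = (trace ± √Δ)/2 = (16 ± 2.8284)/2,
  λ_1 = 9.4142,  λ_2 = 6.5858.

Step 4 — unit eigenvector for λ_1: solve (Sigma - λ_1 I)v = 0. First row:
  (9 - 9.4142)·v_x + (1)·v_y = 0, i.e. (-0.4142)·v_x + (1)·v_y = 0,
  so v ∝ (b, λ_1 - a) = (1, 0.4142) = u.
  ||u|| = √((1)² + (0.4142)²) = √(1.1716) ≈ 1.0824,
  v_1 = u/||u|| ≈ (0.9239, 0.3827) (||v_1|| = 1).

λ_1 = 9.4142,  λ_2 = 6.5858;  v_1 ≈ (0.9239, 0.3827)
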